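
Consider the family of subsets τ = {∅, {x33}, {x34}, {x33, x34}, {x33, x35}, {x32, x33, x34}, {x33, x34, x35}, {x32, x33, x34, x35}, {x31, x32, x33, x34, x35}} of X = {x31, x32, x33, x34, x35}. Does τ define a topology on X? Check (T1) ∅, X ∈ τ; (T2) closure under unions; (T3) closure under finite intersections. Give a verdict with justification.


τ IS a topology on X.

Axiom (T1): ∅ ∈ τ? Yes; X ∈ τ? Yes.
Axiom (T2/T3): check pairwise unions and intersections of members of τ.
All pairwise intersections and unions checked — each lies in τ. Therefore τ satisfies (T1), (T2), (T3): it IS a topology on X.


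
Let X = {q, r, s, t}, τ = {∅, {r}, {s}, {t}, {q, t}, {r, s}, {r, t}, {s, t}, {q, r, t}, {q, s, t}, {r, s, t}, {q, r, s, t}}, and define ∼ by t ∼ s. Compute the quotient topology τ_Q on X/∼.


X/∼ = {[q], [r], [s=t]}; |τ_Q| = 6.

Equivalence classes: [q], [r], [s=t].
Quotient map π: X → X/∼ sends q ↦ [q], r ↦ [r], s ↦ [s=t], t ↦ [s=t].
For each subset V ⊆ X/∼, compute π^{-1}(V) ⊆ X and check whether π^{-1}(V) ∈ τ. V is open in τ_Q iff π^{-1}(V) ∈ τ.
  V = {}: π^{-1}(V) = ∅ ∈ τ ✓.
  V = {[q]}: π^{-1}(V) = {q} ∉ τ ✗.
  V = {[r]}: π^{-1}(V) = {r} ∈ τ ✓.
  V = {[q], [r]}: π^{-1}(V) = {q, r} ∉ τ ✗.
  V = {[s=t]}: π^{-1}(V) = {s, t} ∈ τ ✓.
  V = {[q], [s=t]}: π^{-1}(V) = {q, s, t} ∈ τ ✓.
  V = {[r], [s=t]}: π^{-1}(V) = {r, s, t} ∈ τ ✓.
  V = {[q], [r], [s=t]}: π^{-1}(V) = {q, r, s, t} ∈ τ ✓.
Open sets in the quotient: τ_Q = {{}, {[r]}, {[s=t]}, {[q], [s=t]}, {[r], [s=t]}, {[q], [r], [s=t]}} (6 elements).


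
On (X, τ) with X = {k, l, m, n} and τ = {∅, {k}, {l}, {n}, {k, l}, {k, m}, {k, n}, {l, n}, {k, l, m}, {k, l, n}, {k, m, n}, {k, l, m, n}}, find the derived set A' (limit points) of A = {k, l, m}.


A' = {m}

For each x ∈ X, list the open sets U ∈ τ with x ∈ U, then check whether U ∩ (A ∖ {x}) ≠ ∅ for every such U.
  x = k: open {k} ∋ x has {k} ∩ (A ∖ {k}) = ∅, so x is NOT a limit point.
  x = l: open {l} ∋ x has {l} ∩ (A ∖ {l}) = ∅, so x is NOT a limit point.
  x = m: opens ∋ x are {k, m}, {k, l, m}, {k, m, n}, {k, l, m, n}; each meets A ∖ {m}, so x IS a limit point.
  x = n: open {n} ∋ x has {n} ∩ (A ∖ {n}) = ∅, so x is NOT a limit point.
Collecting: A' = {m}.


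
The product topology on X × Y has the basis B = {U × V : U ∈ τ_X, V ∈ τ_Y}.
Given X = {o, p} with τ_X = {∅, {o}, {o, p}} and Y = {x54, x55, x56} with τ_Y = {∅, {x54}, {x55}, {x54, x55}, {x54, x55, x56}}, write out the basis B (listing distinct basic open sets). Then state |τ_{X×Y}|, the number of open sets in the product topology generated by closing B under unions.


Basis B = {∅ × ∅, {o} × {x54}, {o} × {x55}, {o} × {x54, x55}, {o, p} × {x54}, {o, p} × {x55}, {o} × {x54, x55, x56}, {o, p} × {x54, x55}, {o, p} × {x54, x55, x56}}; |τ_{X×Y}| = 14.

Enumerate products U × V with U ∈ τ_X, V ∈ τ_Y (deduplicated):
  ∅ × ∅ = {} (∅)
  {o} × {x54} = {(o,x54)}
  {o} × {x55} = {(o,x55)}
  {o} × {x54, x55} = {(o,x54), (o,x55)}
  {o, p} × {x54} = {(o,x54), (p,x54)}
  {o, p} × {x55} = {(o,x55), (p,x55)}
  {o} × {x54, x55, x56} = {(o,x54), (o,x55), (o,x56)}
  {o, p} × {x54, x55} = {(o,x54), (o,x55), (p,x54), (p,x55)}
  {o, p} × {x54, x55, x56} = {(o,x54), (o,x55), (o,x56), (p,x54), (p,x55), (p,x56)}
These 9 distinct sets form the basis B.
Close under arbitrary unions to get τ_{X×Y}; counting gives |τ_{X×Y}| = 14.


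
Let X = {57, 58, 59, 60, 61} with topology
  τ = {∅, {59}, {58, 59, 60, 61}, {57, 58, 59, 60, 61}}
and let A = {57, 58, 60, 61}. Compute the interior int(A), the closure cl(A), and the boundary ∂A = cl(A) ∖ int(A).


int(A) = ∅, cl(A) = {57, 58, 60, 61}, ∂A = {57, 58, 60, 61}.

Closed sets in (X, τ) are complements of opens:
  closed(X, τ) = {∅, {57}, {57, 58, 60, 61}, {57, 58, 59, 60, 61}}.
int(A) = ⋃ {U ∈ τ : U ⊆ A}. Opens contained in A: ∅.
Taking the union of these: int(A) = ∅.
cl(A) = ⋂ {C closed : A ⊆ C}. Closed sets containing A: {57, 58, 60, 61}, {57, 58, 59, 60, 61}.
Intersecting these: cl(A) = {57, 58, 60, 61}.
∂A = cl(A) ∖ int(A) = {57, 58, 60, 61} ∖ ∅ = {57, 58, 60, 61}.


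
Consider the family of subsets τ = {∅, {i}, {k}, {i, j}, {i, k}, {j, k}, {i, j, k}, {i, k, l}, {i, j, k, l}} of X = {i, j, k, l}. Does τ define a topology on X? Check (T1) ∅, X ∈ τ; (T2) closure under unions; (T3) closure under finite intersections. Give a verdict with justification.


τ is NOT a topology on X.

Axiom (T1): ∅ ∈ τ? Yes; X ∈ τ? Yes.
Axiom (T2/T3): check pairwise unions and intersections of members of τ.
Counterexample for (T3): {i, j} ∩ {j, k} = {j} ∉ τ. Therefore τ is NOT a topology.


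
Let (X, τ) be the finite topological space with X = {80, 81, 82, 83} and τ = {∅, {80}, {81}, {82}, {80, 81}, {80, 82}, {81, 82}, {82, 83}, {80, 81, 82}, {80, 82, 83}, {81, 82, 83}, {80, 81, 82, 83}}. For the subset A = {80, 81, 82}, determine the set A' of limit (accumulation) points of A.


A' = {83}

For each x ∈ X, list the open sets U ∈ τ with x ∈ U, then check whether U ∩ (A ∖ {x}) ≠ ∅ for every such U.
  x = 80: open {80} ∋ x has {80} ∩ (A ∖ {80}) = ∅, so x is NOT a limit point.
  x = 81: open {81} ∋ x has {81} ∩ (A ∖ {81}) = ∅, so x is NOT a limit point.
  x = 82: open {82} ∋ x has {82} ∩ (A ∖ {82}) = ∅, so x is NOT a limit point.
  x = 83: opens ∋ x are {82, 83}, {80, 82, 83}, {81, 82, 83}, {80, 81, 82, 83}; each meets A ∖ {83}, so x IS a limit point.
Collecting: A' = {83}.


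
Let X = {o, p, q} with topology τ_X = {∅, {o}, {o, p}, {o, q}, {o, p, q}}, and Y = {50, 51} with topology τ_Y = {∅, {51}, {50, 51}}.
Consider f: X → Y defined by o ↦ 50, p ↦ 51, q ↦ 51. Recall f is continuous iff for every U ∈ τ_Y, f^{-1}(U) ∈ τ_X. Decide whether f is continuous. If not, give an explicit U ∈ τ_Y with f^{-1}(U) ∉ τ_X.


f is NOT continuous.

Compute f^{-1}(U) for each U ∈ τ_Y:
  U = ∅: f^{-1}(U) = ∅ ∈ τ_X ✓.
  U = {51}: f^{-1}(U) = {p, q} ∉ τ_X ✗.
  U = {50, 51}: f^{-1}(U) = {o, p, q} ∈ τ_X ✓.
Found U = {51} with f^{-1}(U) = {p, q} not in τ_X. Therefore f is NOT continuous.


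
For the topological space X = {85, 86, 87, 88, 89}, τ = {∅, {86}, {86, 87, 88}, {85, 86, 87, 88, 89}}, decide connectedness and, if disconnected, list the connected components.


(X, τ) is connected.

Find clopen sets (U ∈ τ with X ∖ U ∈ τ):
  U = ∅, X ∖ U = {85, 86, 87, 88, 89} — both open, so U is clopen.
  U = {85, 86, 87, 88, 89}, X ∖ U = ∅ — both open, so U is clopen.
Only trivial clopens (∅ and X) exist, so (X, τ) is connected.
Compute connected components by grouping points that agree on all clopens:
  component: {85, 86, 87, 88, 89}


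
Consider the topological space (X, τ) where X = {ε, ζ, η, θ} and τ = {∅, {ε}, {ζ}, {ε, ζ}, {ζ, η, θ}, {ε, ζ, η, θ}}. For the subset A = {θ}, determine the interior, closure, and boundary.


int(A) = ∅, cl(A) = {η, θ}, ∂A = {η, θ}.

Closed sets in (X, τ) are complements of opens:
  closed(X, τ) = {∅, {ε}, {η, θ}, {ε, η, θ}, {ζ, η, θ}, {ε, ζ, η, θ}}.
int(A) = ⋃ {U ∈ τ : U ⊆ A}. Opens contained in A: ∅.
Taking the union of these: int(A) = ∅.
cl(A) = ⋂ {C closed : A ⊆ C}. Closed sets containing A: {η, θ}, {ε, η, θ}, {ζ, η, θ}, {ε, ζ, η, θ}.
Intersecting these: cl(A) = {η, θ}.
∂A = cl(A) ∖ int(A) = {η, θ} ∖ ∅ = {η, θ}.


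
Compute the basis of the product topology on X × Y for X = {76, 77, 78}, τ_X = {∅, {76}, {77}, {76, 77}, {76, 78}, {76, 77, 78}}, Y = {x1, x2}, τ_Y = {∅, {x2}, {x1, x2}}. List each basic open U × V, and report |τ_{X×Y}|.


Basis B = {∅ × ∅, {76} × {x2}, {77} × {x2}, {76} × {x1, x2}, {76, 77} × {x2}, {76, 78} × {x2}, {77} × {x1, x2}, {76, 77, 78} × {x2}, {76, 77} × {x1, x2}, {76, 78} × {x1, x2}, {76, 77, 78} × {x1, x2}}; |τ_{X×Y}| = 18.

Enumerate products U × V with U ∈ τ_X, V ∈ τ_Y (deduplicated):
  ∅ × ∅ = {} (∅)
  {76} × {x2} = {(76,x2)}
  {77} × {x2} = {(77,x2)}
  {76} × {x1, x2} = {(76,x1), (76,x2)}
  {76, 77} × {x2} = {(76,x2), (77,x2)}
  {76, 78} × {x2} = {(76,x2), (78,x2)}
  {77} × {x1, x2} = {(77,x1), (77,x2)}
  {76, 77, 78} × {x2} = {(76,x2), (77,x2), (78,x2)}
  {76, 77} × {x1, x2} = {(76,x1), (76,x2), (77,x1), (77,x2)}
  {76, 78} × {x1, x2} = {(76,x1), (76,x2), (78,x1), (78,x2)}
  {76, 77, 78} × {x1, x2} = {(76,x1), (76,x2), (77,x1), (77,x2), (78,x1), (78,x2)}
These 11 distinct sets form the basis B.
Close under arbitrary unions to get τ_{X×Y}; counting gives |τ_{X×Y}| = 18.


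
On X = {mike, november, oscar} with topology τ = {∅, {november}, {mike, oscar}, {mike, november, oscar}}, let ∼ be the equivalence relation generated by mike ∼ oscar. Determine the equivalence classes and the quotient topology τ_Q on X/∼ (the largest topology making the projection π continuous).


X/∼ = {[mike=oscar], [november]}; |τ_Q| = 4.

Equivalence classes: [mike=oscar], [november].
Quotient map π: X → X/∼ sends mike ↦ [mike=oscar], november ↦ [november], oscar ↦ [mike=oscar].
For each subset V ⊆ X/∼, compute π^{-1}(V) ⊆ X and check whether π^{-1}(V) ∈ τ. V is open in τ_Q iff π^{-1}(V) ∈ τ.
  V = {}: π^{-1}(V) = ∅ ∈ τ ✓.
  V = {[mike=oscar]}: π^{-1}(V) = {mike, oscar} ∈ τ ✓.
  V = {[november]}: π^{-1}(V) = {november} ∈ τ ✓.
  V = {[mike=oscar], [november]}: π^{-1}(V) = {mike, november, oscar} ∈ τ ✓.
Open sets in the quotient: τ_Q = {{}, {[mike=oscar]}, {[november]}, {[mike=oscar], [november]}} (4 elements).


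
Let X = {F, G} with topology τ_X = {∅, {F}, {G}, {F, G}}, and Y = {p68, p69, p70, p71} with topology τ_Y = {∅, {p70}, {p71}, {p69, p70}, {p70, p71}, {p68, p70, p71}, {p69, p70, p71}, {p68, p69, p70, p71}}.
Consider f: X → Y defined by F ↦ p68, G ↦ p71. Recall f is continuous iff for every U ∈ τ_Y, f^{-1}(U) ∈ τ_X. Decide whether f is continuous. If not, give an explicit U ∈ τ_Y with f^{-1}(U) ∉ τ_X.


f IS continuous.

Compute f^{-1}(U) for each U ∈ τ_Y:
  U = ∅: f^{-1}(U) = ∅ ∈ τ_X ✓.
  U = {p70}: f^{-1}(U) = ∅ ∈ τ_X ✓.
  U = {p71}: f^{-1}(U) = {G} ∈ τ_X ✓.
  U = {p69, p70}: f^{-1}(U) = ∅ ∈ τ_X ✓.
  U = {p70, p71}: f^{-1}(U) = {G} ∈ τ_X ✓.
  U = {p68, p70, p71}: f^{-1}(U) = {F, G} ∈ τ_X ✓.
  U = {p69, p70, p71}: f^{-1}(U) = {G} ∈ τ_X ✓.
  U = {p68, p69, p70, p71}: f^{-1}(U) = {F, G} ∈ τ_X ✓.
Every preimage lies in τ_X, so f IS continuous.


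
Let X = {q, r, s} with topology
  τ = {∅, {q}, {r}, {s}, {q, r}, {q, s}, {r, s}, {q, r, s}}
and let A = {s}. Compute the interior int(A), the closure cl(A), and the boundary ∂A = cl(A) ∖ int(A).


int(A) = {s}, cl(A) = {s}, ∂A = ∅.

Closed sets in (X, τ) are complements of opens:
  closed(X, τ) = {∅, {q}, {r}, {s}, {q, r}, {q, s}, {r, s}, {q, r, s}}.
int(A) = ⋃ {U ∈ τ : U ⊆ A}. Opens contained in A: ∅, {s}.
Taking the union of these: int(A) = {s}.
cl(A) = ⋂ {C closed : A ⊆ C}. Closed sets containing A: {s}, {q, s}, {r, s}, {q, r, s}.
Intersecting these: cl(A) = {s}.
∂A = cl(A) ∖ int(A) = {s} ∖ {s} = ∅.


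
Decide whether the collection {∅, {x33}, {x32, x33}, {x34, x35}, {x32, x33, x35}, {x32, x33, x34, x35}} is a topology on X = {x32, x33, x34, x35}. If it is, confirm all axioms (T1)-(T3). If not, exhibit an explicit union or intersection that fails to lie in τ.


τ is NOT a topology on X.

Axiom (T1): ∅ ∈ τ? Yes; X ∈ τ? Yes.
Axiom (T2/T3): check pairwise unions and intersections of members of τ.
Counterexample for (T2): {x33} ∪ {x34, x35} = {x33, x34, x35} ∉ τ. Therefore τ is NOT a topology.


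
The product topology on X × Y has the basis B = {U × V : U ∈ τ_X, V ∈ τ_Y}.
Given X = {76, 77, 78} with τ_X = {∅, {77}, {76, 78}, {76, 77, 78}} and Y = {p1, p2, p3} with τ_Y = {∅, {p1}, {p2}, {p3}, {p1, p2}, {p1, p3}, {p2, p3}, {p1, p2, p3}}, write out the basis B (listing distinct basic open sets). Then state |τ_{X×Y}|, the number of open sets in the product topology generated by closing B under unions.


Basis B = {∅ × ∅, {77} × {p1}, {77} × {p2}, {77} × {p3}, {76, 78} × {p1}, {76, 78} × {p2}, {76, 78} × {p3}, {77} × {p1, p2}, {77} × {p1, p3}, {77} × {p2, p3}, {76, 77, 78} × {p1}, {76, 77, 78} × {p2}, {76, 77, 78} × {p3}, {77} × {p1, p2, p3}, {76, 78} × {p1, p2}, {76, 78} × {p1, p3}, {76, 78} × {p2, p3}, {76, 78} × {p1, p2, p3}, {76, 77, 78} × {p1, p2}, {76, 77, 78} × {p1, p3}, {76, 77, 78} × {p2, p3}, {76, 77, 78} × {p1, p2, p3}}; |τ_{X×Y}| = 64.

Enumerate products U × V with U ∈ τ_X, V ∈ τ_Y (deduplicated):
  ∅ × ∅ = {} (∅)
  {77} × {p1} = {(77,p1)}
  {77} × {p2} = {(77,p2)}
  {77} × {p3} = {(77,p3)}
  {76, 78} × {p1} = {(76,p1), (78,p1)}
  {76, 78} × {p2} = {(76,p2), (78,p2)}
  {76, 78} × {p3} = {(76,p3), (78,p3)}
  {77} × {p1, p2} = {(77,p1), (77,p2)}
  {77} × {p1, p3} = {(77,p1), (77,p3)}
  {77} × {p2, p3} = {(77,p2), (77,p3)}
  {76, 77, 78} × {p1} = {(76,p1), (77,p1), (78,p1)}
  {76, 77, 78} × {p2} = {(76,p2), (77,p2), (78,p2)}
  {76, 77, 78} × {p3} = {(76,p3), (77,p3), (78,p3)}
  {77} × {p1, p2, p3} = {(77,p1), (77,p2), (77,p3)}
  {76, 78} × {p1, p2} = {(76,p1), (76,p2), (78,p1), (78,p2)}
  {76, 78} × {p1, p3} = {(76,p1), (76,p3), (78,p1), (78,p3)}
  {76, 78} × {p2, p3} = {(76,p2), (76,p3), (78,p2), (78,p3)}
  {76, 78} × {p1, p2, p3} = {(76,p1), (76,p2), (76,p3), (78,p1), (78,p2), (78,p3)}
  {76, 77, 78} × {p1, p2} = {(76,p1), (76,p2), (77,p1), (77,p2), (78,p1), (78,p2)}
  {76, 77, 78} × {p1, p3} = {(76,p1), (76,p3), (77,p1), (77,p3), (78,p1), (78,p3)}
  {76, 77, 78} × {p2, p3} = {(76,p2), (76,p3), (77,p2), (77,p3), (78,p2), (78,p3)}
  {76, 77, 78} × {p1, p2, p3} = {(76,p1), (76,p2), (76,p3), (77,p1), (77,p2), (77,p3), (78,p1), (78,p2), (78,p3)}
These 22 distinct sets form the basis B.
Close under arbitrary unions to get τ_{X×Y}; counting gives |τ_{X×Y}| = 64.


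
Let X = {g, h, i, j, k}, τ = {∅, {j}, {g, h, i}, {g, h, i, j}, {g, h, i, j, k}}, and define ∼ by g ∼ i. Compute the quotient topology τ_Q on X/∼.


X/∼ = {[g=i], [h], [j], [k]}; |τ_Q| = 5.

Equivalence classes: [g=i], [h], [j], [k].
Quotient map π: X → X/∼ sends g ↦ [g=i], h ↦ [h], i ↦ [g=i], j ↦ [j], k ↦ [k].
For each subset V ⊆ X/∼, compute π^{-1}(V) ⊆ X and check whether π^{-1}(V) ∈ τ. V is open in τ_Q iff π^{-1}(V) ∈ τ.
  V = {}: π^{-1}(V) = ∅ ∈ τ ✓.
  V = {[g=i]}: π^{-1}(V) = {g, i} ∉ τ ✗.
  V = {[h]}: π^{-1}(V) = {h} ∉ τ ✗.
  V = {[g=i], [h]}: π^{-1}(V) = {g, h, i} ∈ τ ✓.
  V = {[j]}: π^{-1}(V) = {j} ∈ τ ✓.
  V = {[g=i], [j]}: π^{-1}(V) = {g, i, j} ∉ τ ✗.
  V = {[h], [j]}: π^{-1}(V) = {h, j} ∉ τ ✗.
  V = {[g=i], [h], [j]}: π^{-1}(V) = {g, h, i, j} ∈ τ ✓.
  V = {[k]}: π^{-1}(V) = {k} ∉ τ ✗.
  V = {[g=i], [k]}: π^{-1}(V) = {g, i, k} ∉ τ ✗.
  V = {[h], [k]}: π^{-1}(V) = {h, k} ∉ τ ✗.
  V = {[g=i], [h], [k]}: π^{-1}(V) = {g, h, i, k} ∉ τ ✗.
  V = {[j], [k]}: π^{-1}(V) = {j, k} ∉ τ ✗.
  V = {[g=i], [j], [k]}: π^{-1}(V) = {g, i, j, k} ∉ τ ✗.
  V = {[h], [j], [k]}: π^{-1}(V) = {h, j, k} ∉ τ ✗.
  V = {[g=i], [h], [j], [k]}: π^{-1}(V) = {g, h, i, j, k} ∈ τ ✓.
Open sets in the quotient: τ_Q = {{}, {[g=i], [h]}, {[j]}, {[g=i], [h], [j]}, {[g=i], [h], [j], [k]}} (5 elements).


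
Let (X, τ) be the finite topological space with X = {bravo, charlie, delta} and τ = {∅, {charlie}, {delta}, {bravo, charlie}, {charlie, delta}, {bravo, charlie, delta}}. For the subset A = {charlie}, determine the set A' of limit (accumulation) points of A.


A' = {bravo}

For each x ∈ X, list the open sets U ∈ τ with x ∈ U, then check whether U ∩ (A ∖ {x}) ≠ ∅ for every such U.
  x = bravo: opens ∋ x are {bravo, charlie}, {bravo, charlie, delta}; each meets A ∖ {bravo}, so x IS a limit point.
  x = charlie: open {charlie} ∋ x has {charlie} ∩ (A ∖ {charlie}) = ∅, so x is NOT a limit point.
  x = delta: open {delta} ∋ x has {delta} ∩ (A ∖ {delta}) = ∅, so x is NOT a limit point.
Collecting: A' = {bravo}.


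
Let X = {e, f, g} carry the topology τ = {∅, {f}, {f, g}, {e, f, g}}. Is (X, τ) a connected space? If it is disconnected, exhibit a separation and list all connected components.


(X, τ) is connected.

Find clopen sets (U ∈ τ with X ∖ U ∈ τ):
  U = ∅, X ∖ U = {e, f, g} — both open, so U is clopen.
  U = {e, f, g}, X ∖ U = ∅ — both open, so U is clopen.
Only trivial clopens (∅ and X) exist, so (X, τ) is connected.
Compute connected components by grouping points that agree on all clopens:
  component: {e, f, g}


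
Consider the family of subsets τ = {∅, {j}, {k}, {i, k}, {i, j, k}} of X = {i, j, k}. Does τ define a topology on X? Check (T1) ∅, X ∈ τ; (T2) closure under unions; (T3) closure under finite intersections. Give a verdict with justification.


τ is NOT a topology on X.

Axiom (T1): ∅ ∈ τ? Yes; X ∈ τ? Yes.
Axiom (T2/T3): check pairwise unions and intersections of members of τ.
Counterexample for (T2): {j} ∪ {k} = {j, k} ∉ τ. Therefore τ is NOT a topology.


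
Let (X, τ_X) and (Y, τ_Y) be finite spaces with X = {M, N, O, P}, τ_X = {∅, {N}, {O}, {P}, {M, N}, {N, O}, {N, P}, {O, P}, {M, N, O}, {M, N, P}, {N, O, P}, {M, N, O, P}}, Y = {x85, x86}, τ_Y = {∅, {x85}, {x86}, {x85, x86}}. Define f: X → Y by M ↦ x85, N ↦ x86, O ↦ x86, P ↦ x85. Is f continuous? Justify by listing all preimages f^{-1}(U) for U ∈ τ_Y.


f is NOT continuous.

Compute f^{-1}(U) for each U ∈ τ_Y:
  U = ∅: f^{-1}(U) = ∅ ∈ τ_X ✓.
  U = {x85}: f^{-1}(U) = {M, P} ∉ τ_X ✗.
  U = {x86}: f^{-1}(U) = {N, O} ∈ τ_X ✓.
  U = {x85, x86}: f^{-1}(U) = {M, N, O, P} ∈ τ_X ✓.
Found U = {x85} with f^{-1}(U) = {M, P} not in τ_X. Therefore f is NOT continuous.


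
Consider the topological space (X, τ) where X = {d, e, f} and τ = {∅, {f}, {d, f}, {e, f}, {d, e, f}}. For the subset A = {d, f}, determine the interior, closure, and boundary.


int(A) = {d, f}, cl(A) = {d, e, f}, ∂A = {e}.

Closed sets in (X, τ) are complements of opens:
  closed(X, τ) = {∅, {d}, {e}, {d, e}, {d, e, f}}.
int(A) = ⋃ {U ∈ τ : U ⊆ A}. Opens contained in A: ∅, {f}, {d, f}.
Taking the union of these: int(A) = {d, f}.
cl(A) = ⋂ {C closed : A ⊆ C}. Closed sets containing A: {d, e, f}.
Intersecting these: cl(A) = {d, e, f}.
∂A = cl(A) ∖ int(A) = {d, e, f} ∖ {d, f} = {e}.


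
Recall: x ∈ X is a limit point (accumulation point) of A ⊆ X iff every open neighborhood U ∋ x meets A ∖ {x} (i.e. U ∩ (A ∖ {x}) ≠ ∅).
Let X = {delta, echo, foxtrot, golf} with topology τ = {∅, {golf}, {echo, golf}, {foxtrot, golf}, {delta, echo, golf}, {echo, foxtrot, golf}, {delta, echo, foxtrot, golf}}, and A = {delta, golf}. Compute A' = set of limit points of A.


A' = {delta, echo, foxtrot}

For each x ∈ X, list the open sets U ∈ τ with x ∈ U, then check whether U ∩ (A ∖ {x}) ≠ ∅ for every such U.
  x = delta: opens ∋ x are {delta, echo, golf}, {delta, echo, foxtrot, golf}; each meets A ∖ {delta}, so x IS a limit point.
  x = echo: opens ∋ x are {echo, golf}, {delta, echo, golf}, {echo, foxtrot, golf}, {delta, echo, foxtrot, golf}; each meets A ∖ {echo}, so x IS a limit point.
  x = foxtrot: opens ∋ x are {foxtrot, golf}, {echo, foxtrot, golf}, {delta, echo, foxtrot, golf}; each meets A ∖ {foxtrot}, so x IS a limit point.
  x = golf: open {golf} ∋ x has {golf} ∩ (A ∖ {golf}) = ∅, so x is NOT a limit point.
Collecting: A' = {delta, echo, foxtrot}.


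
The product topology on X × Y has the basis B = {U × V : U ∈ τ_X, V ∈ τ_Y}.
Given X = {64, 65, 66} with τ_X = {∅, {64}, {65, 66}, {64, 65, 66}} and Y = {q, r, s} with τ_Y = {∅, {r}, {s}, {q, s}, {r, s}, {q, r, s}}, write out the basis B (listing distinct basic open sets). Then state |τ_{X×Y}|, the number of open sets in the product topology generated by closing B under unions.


Basis B = {∅ × ∅, {64} × {r}, {64} × {s}, {64} × {q, s}, {64} × {r, s}, {65, 66} × {r}, {65, 66} × {s}, {64} × {q, r, s}, {64, 65, 66} × {r}, {64, 65, 66} × {s}, {65, 66} × {q, s}, {65, 66} × {r, s}, {64, 65, 66} × {q, s}, {64, 65, 66} × {r, s}, {65, 66} × {q, r, s}, {64, 65, 66} × {q, r, s}}; |τ_{X×Y}| = 36.

Enumerate products U × V with U ∈ τ_X, V ∈ τ_Y (deduplicated):
  ∅ × ∅ = {} (∅)
  {64} × {r} = {(64,r)}
  {64} × {s} = {(64,s)}
  {64} × {q, s} = {(64,q), (64,s)}
  {64} × {r, s} = {(64,r), (64,s)}
  {65, 66} × {r} = {(65,r), (66,r)}
  {65, 66} × {s} = {(65,s), (66,s)}
  {64} × {q, r, s} = {(64,q), (64,r), (64,s)}
  {64, 65, 66} × {r} = {(64,r), (65,r), (66,r)}
  {64, 65, 66} × {s} = {(64,s), (65,s), (66,s)}
  {65, 66} × {q, s} = {(65,q), (65,s), (66,q), (66,s)}
  {65, 66} × {r, s} = {(65,r), (65,s), (66,r), (66,s)}
  {64, 65, 66} × {q, s} = {(64,q), (64,s), (65,q), (65,s), (66,q), (66,s)}
  {64, 65, 66} × {r, s} = {(64,r), (64,s), (65,r), (65,s), (66,r), (66,s)}
  {65, 66} × {q, r, s} = {(65,q), (65,r), (65,s), (66,q), (66,r), (66,s)}
  {64, 65, 66} × {q, r, s} = {(64,q), (64,r), (64,s), (65,q), (65,r), (65,s), (66,q), (66,r), (66,s)}
These 16 distinct sets form the basis B.
Close under arbitrary unions to get τ_{X×Y}; counting gives |τ_{X×Y}| = 36.


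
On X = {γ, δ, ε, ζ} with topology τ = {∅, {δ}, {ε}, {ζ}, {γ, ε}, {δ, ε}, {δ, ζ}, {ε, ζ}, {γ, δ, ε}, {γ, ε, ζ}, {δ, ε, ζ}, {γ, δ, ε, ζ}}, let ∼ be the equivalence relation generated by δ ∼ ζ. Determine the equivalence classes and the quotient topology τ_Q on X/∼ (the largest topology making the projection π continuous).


X/∼ = {[γ], [δ=ζ], [ε]}; |τ_Q| = 6.

Equivalence classes: [γ], [δ=ζ], [ε].
Quotient map π: X → X/∼ sends γ ↦ [γ], δ ↦ [δ=ζ], ε ↦ [ε], ζ ↦ [δ=ζ].
For each subset V ⊆ X/∼, compute π^{-1}(V) ⊆ X and check whether π^{-1}(V) ∈ τ. V is open in τ_Q iff π^{-1}(V) ∈ τ.
  V = {}: π^{-1}(V) = ∅ ∈ τ ✓.
  V = {[γ]}: π^{-1}(V) = {γ} ∉ τ ✗.
  V = {[δ=ζ]}: π^{-1}(V) = {δ, ζ} ∈ τ ✓.
  V = {[γ], [δ=ζ]}: π^{-1}(V) = {γ, δ, ζ} ∉ τ ✗.
  V = {[ε]}: π^{-1}(V) = {ε} ∈ τ ✓.
  V = {[γ], [ε]}: π^{-1}(V) = {γ, ε} ∈ τ ✓.
  V = {[δ=ζ], [ε]}: π^{-1}(V) = {δ, ε, ζ} ∈ τ ✓.
  V = {[γ], [δ=ζ], [ε]}: π^{-1}(V) = {γ, δ, ε, ζ} ∈ τ ✓.
Open sets in the quotient: τ_Q = {{}, {[δ=ζ]}, {[ε]}, {[γ], [ε]}, {[δ=ζ], [ε]}, {[γ], [δ=ζ], [ε]}} (6 elements).


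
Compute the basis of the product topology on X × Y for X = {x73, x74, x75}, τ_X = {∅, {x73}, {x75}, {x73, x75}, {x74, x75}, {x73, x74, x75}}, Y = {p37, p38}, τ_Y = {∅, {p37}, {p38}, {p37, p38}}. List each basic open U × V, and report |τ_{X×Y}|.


Basis B = {∅ × ∅, {x73} × {p37}, {x73} × {p38}, {x75} × {p37}, {x75} × {p38}, {x73} × {p37, p38}, {x73, x75} × {p37}, {x73, x75} × {p38}, {x74, x75} × {p37}, {x74, x75} × {p38}, {x75} × {p37, p38}, {x73, x74, x75} × {p37}, {x73, x74, x75} × {p38}, {x73, x75} × {p37, p38}, {x74, x75} × {p37, p38}, {x73, x74, x75} × {p37, p38}}; |τ_{X×Y}| = 36.

Enumerate products U × V with U ∈ τ_X, V ∈ τ_Y (deduplicated):
  ∅ × ∅ = {} (∅)
  {x73} × {p37} = {(x73,p37)}
  {x73} × {p38} = {(x73,p38)}
  {x75} × {p37} = {(x75,p37)}
  {x75} × {p38} = {(x75,p38)}
  {x73} × {p37, p38} = {(x73,p37), (x73,p38)}
  {x73, x75} × {p37} = {(x73,p37), (x75,p37)}
  {x73, x75} × {p38} = {(x73,p38), (x75,p38)}
  {x74, x75} × {p37} = {(x74,p37), (x75,p37)}
  {x74, x75} × {p38} = {(x74,p38), (x75,p38)}
  {x75} × {p37, p38} = {(x75,p37), (x75,p38)}
  {x73, x74, x75} × {p37} = {(x73,p37), (x74,p37), (x75,p37)}
  {x73, x74, x75} × {p38} = {(x73,p38), (x74,p38), (x75,p38)}
  {x73, x75} × {p37, p38} = {(x73,p37), (x73,p38), (x75,p37), (x75,p38)}
  {x74, x75} × {p37, p38} = {(x74,p37), (x74,p38), (x75,p37), (x75,p38)}
  {x73, x74, x75} × {p37, p38} = {(x73,p37), (x73,p38), (x74,p37), (x74,p38), (x75,p37), (x75,p38)}
These 16 distinct sets form the basis B.
Close under arbitrary unions to get τ_{X×Y}; counting gives |τ_{X×Y}| = 36.


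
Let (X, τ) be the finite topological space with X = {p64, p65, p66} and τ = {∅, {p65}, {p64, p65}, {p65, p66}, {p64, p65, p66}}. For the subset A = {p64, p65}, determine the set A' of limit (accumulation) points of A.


A' = {p64, p66}

For each x ∈ X, list the open sets U ∈ τ with x ∈ U, then check whether U ∩ (A ∖ {x}) ≠ ∅ for every such U.
  x = p64: opens ∋ x are {p64, p65}, {p64, p65, p66}; each meets A ∖ {p64}, so x IS a limit point.
  x = p65: open {p65} ∋ x has {p65} ∩ (A ∖ {p65}) = ∅, so x is NOT a limit point.
  x = p66: opens ∋ x are {p65, p66}, {p64, p65, p66}; each meets A ∖ {p66}, so x IS a limit point.
Collecting: A' = {p64, p66}.


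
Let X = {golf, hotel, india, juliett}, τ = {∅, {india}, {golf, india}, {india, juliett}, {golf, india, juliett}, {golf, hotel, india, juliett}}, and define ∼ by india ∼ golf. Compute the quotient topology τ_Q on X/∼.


X/∼ = {[golf=india], [hotel], [juliett]}; |τ_Q| = 4.

Equivalence classes: [golf=india], [hotel], [juliett].
Quotient map π: X → X/∼ sends golf ↦ [golf=india], hotel ↦ [hotel], india ↦ [golf=india], juliett ↦ [juliett].
For each subset V ⊆ X/∼, compute π^{-1}(V) ⊆ X and check whether π^{-1}(V) ∈ τ. V is open in τ_Q iff π^{-1}(V) ∈ τ.
  V = {}: π^{-1}(V) = ∅ ∈ τ ✓.
  V = {[golf=india]}: π^{-1}(V) = {golf, india} ∈ τ ✓.
  V = {[hotel]}: π^{-1}(V) = {hotel} ∉ τ ✗.
  V = {[golf=india], [hotel]}: π^{-1}(V) = {golf, hotel, india} ∉ τ ✗.
  V = {[juliett]}: π^{-1}(V) = {juliett} ∉ τ ✗.
  V = {[golf=india], [juliett]}: π^{-1}(V) = {golf, india, juliett} ∈ τ ✓.
  V = {[hotel], [juliett]}: π^{-1}(V) = {hotel, juliett} ∉ τ ✗.
  V = {[golf=india], [hotel], [juliett]}: π^{-1}(V) = {golf, hotel, india, juliett} ∈ τ ✓.
Open sets in the quotient: τ_Q = {{}, {[golf=india]}, {[golf=india], [juliett]}, {[golf=india], [hotel], [juliett]}} (4 elements).


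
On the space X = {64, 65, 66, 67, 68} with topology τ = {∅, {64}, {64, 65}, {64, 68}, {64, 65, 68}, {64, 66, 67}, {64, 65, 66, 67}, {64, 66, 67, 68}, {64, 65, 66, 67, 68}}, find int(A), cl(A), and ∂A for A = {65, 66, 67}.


int(A) = ∅, cl(A) = {65, 66, 67}, ∂A = {65, 66, 67}.

Closed sets in (X, τ) are complements of opens:
  closed(X, τ) = {∅, {65}, {68}, {65, 68}, {66, 67}, {65, 66, 67}, {66, 67, 68}, {65, 66, 67, 68}, {64, 65, 66, 67, 68}}.
int(A) = ⋃ {U ∈ τ : U ⊆ A}. Opens contained in A: ∅.
Taking the union of these: int(A) = ∅.
cl(A) = ⋂ {C closed : A ⊆ C}. Closed sets containing A: {65, 66, 67}, {65, 66, 67, 68}, {64, 65, 66, 67, 68}.
Intersecting these: cl(A) = {65, 66, 67}.
∂A = cl(A) ∖ int(A) = {65, 66, 67} ∖ ∅ = {65, 66, 67}.


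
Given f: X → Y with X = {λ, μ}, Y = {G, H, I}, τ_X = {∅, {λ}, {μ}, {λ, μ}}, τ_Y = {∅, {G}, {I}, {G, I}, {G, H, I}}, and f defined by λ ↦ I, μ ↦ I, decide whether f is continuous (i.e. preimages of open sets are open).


f IS continuous.

Compute f^{-1}(U) for each U ∈ τ_Y:
  U = ∅: f^{-1}(U) = ∅ ∈ τ_X ✓.
  U = {G}: f^{-1}(U) = ∅ ∈ τ_X ✓.
  U = {I}: f^{-1}(U) = {λ, μ} ∈ τ_X ✓.
  U = {G, I}: f^{-1}(U) = {λ, μ} ∈ τ_X ✓.
  U = {G, H, I}: f^{-1}(U) = {λ, μ} ∈ τ_X ✓.
Every preimage lies in τ_X, so f IS continuous.


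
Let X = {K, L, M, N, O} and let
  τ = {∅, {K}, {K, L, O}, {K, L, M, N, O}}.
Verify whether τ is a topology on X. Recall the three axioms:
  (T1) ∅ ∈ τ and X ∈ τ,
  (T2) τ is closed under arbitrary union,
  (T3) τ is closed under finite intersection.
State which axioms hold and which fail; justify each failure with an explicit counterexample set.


τ IS a topology on X.

Axiom (T1): ∅ ∈ τ? Yes; X ∈ τ? Yes.
Axiom (T2/T3): check pairwise unions and intersections of members of τ.
All pairwise intersections and unions checked — each lies in τ. Therefore τ satisfies (T1), (T2), (T3): it IS a topology on X.


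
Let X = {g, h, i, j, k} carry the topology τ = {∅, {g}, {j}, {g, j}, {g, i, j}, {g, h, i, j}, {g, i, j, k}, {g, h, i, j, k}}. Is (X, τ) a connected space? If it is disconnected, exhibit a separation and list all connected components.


(X, τ) is connected.

Find clopen sets (U ∈ τ with X ∖ U ∈ τ):
  U = ∅, X ∖ U = {g, h, i, j, k} — both open, so U is clopen.
  U = {g, h, i, j, k}, X ∖ U = ∅ — both open, so U is clopen.
Only trivial clopens (∅ and X) exist, so (X, τ) is connected.
Compute connected components by grouping points that agree on all clopens:
  component: {g, h, i, j, k}


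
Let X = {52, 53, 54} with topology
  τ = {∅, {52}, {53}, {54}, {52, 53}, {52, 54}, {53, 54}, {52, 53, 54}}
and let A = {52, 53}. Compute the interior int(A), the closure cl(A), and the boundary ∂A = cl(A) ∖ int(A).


int(A) = {52, 53}, cl(A) = {52, 53}, ∂A = ∅.

Closed sets in (X, τ) are complements of opens:
  closed(X, τ) = {∅, {52}, {53}, {54}, {52, 53}, {52, 54}, {53, 54}, {52, 53, 54}}.
int(A) = ⋃ {U ∈ τ : U ⊆ A}. Opens contained in A: ∅, {52}, {53}, {52, 53}.
Taking the union of these: int(A) = {52, 53}.
cl(A) = ⋂ {C closed : A ⊆ C}. Closed sets containing A: {52, 53}, {52, 53, 54}.
Intersecting these: cl(A) = {52, 53}.
∂A = cl(A) ∖ int(A) = {52, 53} ∖ {52, 53} = ∅.


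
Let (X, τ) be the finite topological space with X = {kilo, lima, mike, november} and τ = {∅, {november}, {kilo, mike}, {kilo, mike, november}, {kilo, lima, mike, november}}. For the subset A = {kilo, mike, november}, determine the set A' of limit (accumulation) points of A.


A' = {kilo, lima, mike}

For each x ∈ X, list the open sets U ∈ τ with x ∈ U, then check whether U ∩ (A ∖ {x}) ≠ ∅ for every such U.
  x = kilo: opens ∋ x are {kilo, mike}, {kilo, mike, november}, {kilo, lima, mike, november}; each meets A ∖ {kilo}, so x IS a limit point.
  x = lima: opens ∋ x are {kilo, lima, mike, november}; each meets A ∖ {lima}, so x IS a limit point.
  x = mike: opens ∋ x are {kilo, mike}, {kilo, mike, november}, {kilo, lima, mike, november}; each meets A ∖ {mike}, so x IS a limit point.
  x = november: open {november} ∋ x has {november} ∩ (A ∖ {november}) = ∅, so x is NOT a limit point.
Collecting: A' = {kilo, lima, mike}.


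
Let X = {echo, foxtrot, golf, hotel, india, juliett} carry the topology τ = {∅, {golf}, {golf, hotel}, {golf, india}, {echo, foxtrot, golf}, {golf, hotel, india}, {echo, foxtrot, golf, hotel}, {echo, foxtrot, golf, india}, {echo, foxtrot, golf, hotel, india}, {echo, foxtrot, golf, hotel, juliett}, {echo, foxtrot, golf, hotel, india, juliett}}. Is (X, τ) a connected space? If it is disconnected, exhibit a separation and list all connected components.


(X, τ) is connected.

Find clopen sets (U ∈ τ with X ∖ U ∈ τ):
  U = ∅, X ∖ U = {echo, foxtrot, golf, hotel, india, juliett} — both open, so U is clopen.
  U = {echo, foxtrot, golf, hotel, india, juliett}, X ∖ U = ∅ — both open, so U is clopen.
Only trivial clopens (∅ and X) exist, so (X, τ) is connected.
Compute connected components by grouping points that agree on all clopens:
  component: {echo, foxtrot, golf, hotel, india, juliett}


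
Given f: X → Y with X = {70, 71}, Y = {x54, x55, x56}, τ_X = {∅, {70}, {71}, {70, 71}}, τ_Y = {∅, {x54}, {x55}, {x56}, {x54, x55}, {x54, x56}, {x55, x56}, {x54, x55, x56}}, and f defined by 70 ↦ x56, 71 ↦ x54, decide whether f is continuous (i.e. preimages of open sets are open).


f IS continuous.

Compute f^{-1}(U) for each U ∈ τ_Y:
  U = ∅: f^{-1}(U) = ∅ ∈ τ_X ✓.
  U = {x54}: f^{-1}(U) = {71} ∈ τ_X ✓.
  U = {x55}: f^{-1}(U) = ∅ ∈ τ_X ✓.
  U = {x56}: f^{-1}(U) = {70} ∈ τ_X ✓.
  U = {x54, x55}: f^{-1}(U) = {71} ∈ τ_X ✓.
  U = {x54, x56}: f^{-1}(U) = {70, 71} ∈ τ_X ✓.
  U = {x55, x56}: f^{-1}(U) = {70} ∈ τ_X ✓.
  U = {x54, x55, x56}: f^{-1}(U) = {70, 71} ∈ τ_X ✓.
Every preimage lies in τ_X, so f IS continuous.


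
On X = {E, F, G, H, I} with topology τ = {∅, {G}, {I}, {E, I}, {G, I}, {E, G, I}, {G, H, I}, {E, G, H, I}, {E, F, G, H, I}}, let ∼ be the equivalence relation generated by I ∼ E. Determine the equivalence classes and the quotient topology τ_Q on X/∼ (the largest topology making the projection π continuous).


X/∼ = {[E=I], [F], [G], [H]}; |τ_Q| = 6.

Equivalence classes: [E=I], [F], [G], [H].
Quotient map π: X → X/∼ sends E ↦ [E=I], F ↦ [F], G ↦ [G], H ↦ [H], I ↦ [E=I].
For each subset V ⊆ X/∼, compute π^{-1}(V) ⊆ X and check whether π^{-1}(V) ∈ τ. V is open in τ_Q iff π^{-1}(V) ∈ τ.
  V = {}: π^{-1}(V) = ∅ ∈ τ ✓.
  V = {[E=I]}: π^{-1}(V) = {E, I} ∈ τ ✓.
  V = {[F]}: π^{-1}(V) = {F} ∉ τ ✗.
  V = {[E=I], [F]}: π^{-1}(V) = {E, F, I} ∉ τ ✗.
  V = {[G]}: π^{-1}(V) = {G} ∈ τ ✓.
  V = {[E=I], [G]}: π^{-1}(V) = {E, G, I} ∈ τ ✓.
  V = {[F], [G]}: π^{-1}(V) = {F, G} ∉ τ ✗.
  V = {[E=I], [F], [G]}: π^{-1}(V) = {E, F, G, I} ∉ τ ✗.
  V = {[H]}: π^{-1}(V) = {H} ∉ τ ✗.
  V = {[E=I], [H]}: π^{-1}(V) = {E, H, I} ∉ τ ✗.
  V = {[F], [H]}: π^{-1}(V) = {F, H} ∉ τ ✗.
  V = {[E=I], [F], [H]}: π^{-1}(V) = {E, F, H, I} ∉ τ ✗.
  V = {[G], [H]}: π^{-1}(V) = {G, H} ∉ τ ✗.
  V = {[E=I], [G], [H]}: π^{-1}(V) = {E, G, H, I} ∈ τ ✓.
  V = {[F], [G], [H]}: π^{-1}(V) = {F, G, H} ∉ τ ✗.
  V = {[E=I], [F], [G], [H]}: π^{-1}(V) = {E, F, G, H, I} ∈ τ ✓.
Open sets in the quotient: τ_Q = {{}, {[E=I]}, {[G]}, {[E=I], [G]}, {[E=I], [G], [H]}, {[E=I], [F], [G], [H]}} (6 elements).


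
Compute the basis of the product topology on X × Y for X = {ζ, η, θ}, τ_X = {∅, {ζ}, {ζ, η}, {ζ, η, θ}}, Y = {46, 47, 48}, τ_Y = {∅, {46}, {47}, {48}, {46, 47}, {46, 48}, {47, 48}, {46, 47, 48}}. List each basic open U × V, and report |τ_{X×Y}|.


Basis B = {∅ × ∅, {ζ} × {46}, {ζ} × {47}, {ζ} × {48}, {ζ} × {46, 47}, {ζ} × {46, 48}, {ζ, η} × {46}, {ζ} × {47, 48}, {ζ, η} × {47}, {ζ, η} × {48}, {ζ} × {46, 47, 48}, {ζ, η, θ} × {46}, {ζ, η, θ} × {47}, {ζ, η, θ} × {48}, {ζ, η} × {46, 47}, {ζ, η} × {46, 48}, {ζ, η} × {47, 48}, {ζ, η} × {46, 47, 48}, {ζ, η, θ} × {46, 47}, {ζ, η, θ} × {46, 48}, {ζ, η, θ} × {47, 48}, {ζ, η, θ} × {46, 47, 48}}; |τ_{X×Y}| = 64.

Enumerate products U × V with U ∈ τ_X, V ∈ τ_Y (deduplicated):
  ∅ × ∅ = {} (∅)
  {ζ} × {46} = {(ζ,46)}
  {ζ} × {47} = {(ζ,47)}
  {ζ} × {48} = {(ζ,48)}
  {ζ} × {46, 47} = {(ζ,46), (ζ,47)}
  {ζ} × {46, 48} = {(ζ,46), (ζ,48)}
  {ζ, η} × {46} = {(ζ,46), (η,46)}
  {ζ} × {47, 48} = {(ζ,47), (ζ,48)}
  {ζ, η} × {47} = {(ζ,47), (η,47)}
  {ζ, η} × {48} = {(ζ,48), (η,48)}
  {ζ} × {46, 47, 48} = {(ζ,46), (ζ,47), (ζ,48)}
  {ζ, η, θ} × {46} = {(ζ,46), (η,46), (θ,46)}
  {ζ, η, θ} × {47} = {(ζ,47), (η,47), (θ,47)}
  {ζ, η, θ} × {48} = {(ζ,48), (η,48), (θ,48)}
  {ζ, η} × {46, 47} = {(ζ,46), (ζ,47), (η,46), (η,47)}
  {ζ, η} × {46, 48} = {(ζ,46), (ζ,48), (η,46), (η,48)}
  {ζ, η} × {47, 48} = {(ζ,47), (ζ,48), (η,47), (η,48)}
  {ζ, η} × {46, 47, 48} = {(ζ,46), (ζ,47), (ζ,48), (η,46), (η,47), (η,48)}
  {ζ, η, θ} × {46, 47} = {(ζ,46), (ζ,47), (η,46), (η,47), (θ,46), (θ,47)}
  {ζ, η, θ} × {46, 48} = {(ζ,46), (ζ,48), (η,46), (η,48), (θ,46), (θ,48)}
  {ζ, η, θ} × {47, 48} = {(ζ,47), (ζ,48), (η,47), (η,48), (θ,47), (θ,48)}
  {ζ, η, θ} × {46, 47, 48} = {(ζ,46), (ζ,47), (ζ,48), (η,46), (η,47), (η,48), (θ,46), (θ,47), (θ,48)}
These 22 distinct sets form the basis B.
Close under arbitrary unions to get τ_{X×Y}; counting gives |τ_{X×Y}| = 64.


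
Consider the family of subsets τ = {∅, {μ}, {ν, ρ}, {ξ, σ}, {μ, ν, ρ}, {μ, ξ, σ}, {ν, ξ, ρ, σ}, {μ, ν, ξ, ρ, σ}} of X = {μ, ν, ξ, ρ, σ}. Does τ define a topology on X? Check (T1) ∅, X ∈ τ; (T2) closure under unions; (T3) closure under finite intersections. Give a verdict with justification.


τ IS a topology on X.

Axiom (T1): ∅ ∈ τ? Yes; X ∈ τ? Yes.
Axiom (T2/T3): check pairwise unions and intersections of members of τ.
All pairwise intersections and unions checked — each lies in τ. Therefore τ satisfies (T1), (T2), (T3): it IS a topology on X.


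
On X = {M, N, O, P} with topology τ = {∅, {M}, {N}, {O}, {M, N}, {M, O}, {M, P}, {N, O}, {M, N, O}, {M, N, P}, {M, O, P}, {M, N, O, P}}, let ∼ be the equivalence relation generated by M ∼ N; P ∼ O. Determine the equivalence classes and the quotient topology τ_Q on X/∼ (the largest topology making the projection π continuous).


X/∼ = {[M=N], [O=P]}; |τ_Q| = 3.

Equivalence classes: [M=N], [O=P].
Quotient map π: X → X/∼ sends M ↦ [M=N], N ↦ [M=N], O ↦ [O=P], P ↦ [O=P].
For each subset V ⊆ X/∼, compute π^{-1}(V) ⊆ X and check whether π^{-1}(V) ∈ τ. V is open in τ_Q iff π^{-1}(V) ∈ τ.
  V = {}: π^{-1}(V) = ∅ ∈ τ ✓.
  V = {[M=N]}: π^{-1}(V) = {M, N} ∈ τ ✓.
  V = {[O=P]}: π^{-1}(V) = {O, P} ∉ τ ✗.
  V = {[M=N], [O=P]}: π^{-1}(V) = {M, N, O, P} ∈ τ ✓.
Open sets in the quotient: τ_Q = {{}, {[M=N]}, {[M=N], [O=P]}} (3 elements).


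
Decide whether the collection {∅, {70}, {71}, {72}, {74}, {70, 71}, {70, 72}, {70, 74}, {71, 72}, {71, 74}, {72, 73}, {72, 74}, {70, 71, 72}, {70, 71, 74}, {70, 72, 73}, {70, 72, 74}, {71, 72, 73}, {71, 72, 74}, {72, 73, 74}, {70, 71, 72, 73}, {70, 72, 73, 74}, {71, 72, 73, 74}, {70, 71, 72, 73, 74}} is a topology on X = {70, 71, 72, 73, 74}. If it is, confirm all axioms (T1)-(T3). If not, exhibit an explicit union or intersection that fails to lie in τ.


τ is NOT a topology on X.

Axiom (T1): ∅ ∈ τ? Yes; X ∈ τ? Yes.
Axiom (T2/T3): check pairwise unions and intersections of members of τ.
Counterexample for (T2): {70} ∪ {71, 72, 74} = {70, 71, 72, 74} ∉ τ. Therefore τ is NOT a topology.


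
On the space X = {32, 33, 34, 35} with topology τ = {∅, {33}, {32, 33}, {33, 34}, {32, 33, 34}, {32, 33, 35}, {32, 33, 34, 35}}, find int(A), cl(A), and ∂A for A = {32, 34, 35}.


int(A) = ∅, cl(A) = {32, 34, 35}, ∂A = {32, 34, 35}.

Closed sets in (X, τ) are complements of opens:
  closed(X, τ) = {∅, {34}, {35}, {32, 35}, {34, 35}, {32, 34, 35}, {32, 33, 34, 35}}.
int(A) = ⋃ {U ∈ τ : U ⊆ A}. Opens contained in A: ∅.
Taking the union of these: int(A) = ∅.
cl(A) = ⋂ {C closed : A ⊆ C}. Closed sets containing A: {32, 34, 35}, {32, 33, 34, 35}.
Intersecting these: cl(A) = {32, 34, 35}.
∂A = cl(A) ∖ int(A) = {32, 34, 35} ∖ ∅ = {32, 34, 35}.


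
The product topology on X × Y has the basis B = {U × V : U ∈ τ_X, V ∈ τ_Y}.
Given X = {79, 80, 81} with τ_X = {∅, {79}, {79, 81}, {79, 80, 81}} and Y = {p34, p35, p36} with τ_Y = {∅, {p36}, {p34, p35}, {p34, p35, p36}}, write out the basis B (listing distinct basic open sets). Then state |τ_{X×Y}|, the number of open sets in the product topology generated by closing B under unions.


Basis B = {∅ × ∅, {79} × {p36}, {79} × {p34, p35}, {79, 81} × {p36}, {79} × {p34, p35, p36}, {79, 80, 81} × {p36}, {79, 81} × {p34, p35}, {79, 81} × {p34, p35, p36}, {79, 80, 81} × {p34, p35}, {79, 80, 81} × {p34, p35, p36}}; |τ_{X×Y}| = 16.

Enumerate products U × V with U ∈ τ_X, V ∈ τ_Y (deduplicated):
  ∅ × ∅ = {} (∅)
  {79} × {p36} = {(79,p36)}
  {79} × {p34, p35} = {(79,p34), (79,p35)}
  {79, 81} × {p36} = {(79,p36), (81,p36)}
  {79} × {p34, p35, p36} = {(79,p34), (79,p35), (79,p36)}
  {79, 80, 81} × {p36} = {(79,p36), (80,p36), (81,p36)}
  {79, 81} × {p34, p35} = {(79,p34), (79,p35), (81,p34), (81,p35)}
  {79, 81} × {p34, p35, p36} = {(79,p34), (79,p35), (79,p36), (81,p34), (81,p35), (81,p36)}
  {79, 80, 81} × {p34, p35} = {(79,p34), (79,p35), (80,p34), (80,p35), (81,p34), (81,p35)}
  {79, 80, 81} × {p34, p35, p36} = {(79,p34), (79,p35), (79,p36), (80,p34), (80,p35), (80,p36), (81,p34), (81,p35), (81,p36)}
These 10 distinct sets form the basis B.
Close under arbitrary unions to get τ_{X×Y}; counting gives |τ_{X×Y}| = 16.
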